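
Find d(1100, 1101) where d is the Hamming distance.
XOR = 0001, count of 1s = 1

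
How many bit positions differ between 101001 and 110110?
XOR = 011111, count of 1s = 5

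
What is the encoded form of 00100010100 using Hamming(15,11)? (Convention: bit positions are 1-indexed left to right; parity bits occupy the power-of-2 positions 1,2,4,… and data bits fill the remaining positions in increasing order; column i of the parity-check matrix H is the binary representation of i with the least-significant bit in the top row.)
Codeword c = d · G (mod 2), d = 00100010100:
  c[0] = d·G[:,0] = (00100010100)·(11011010101) mod 2 = 0+0+0+0+0+0+1+0+1+0+0 mod 2 = 0
  c[1] = d·G[:,1] = (00100010100)·(10110110011) mod 2 = 0+0+1+0+0+0+1+0+0+0+0 mod 2 = 0
  c[2] = d·G[:,2] = (00100010100)·(10000000000) mod 2 = 0+0+0+0+0+0+0+0+0+0+0 mod 2 = 0
  c[3] = d·G[:,3] = (00100010100)·(01110001111) mod 2 = 0+0+1+0+0+0+0+0+1+0+0 mod 2 = 0
  c[4] = d·G[:,4] = (00100010100)·(01000000000) mod 2 = 0+0+0+0+0+0+0+0+0+0+0 mod 2 = 0
  c[5] = d·G[:,5] = (00100010100)·(00100000000) mod 2 = 0+0+1+0+0+0+0+0+0+0+0 mod 2 = 1
  c[6] = d·G[:,6] = (00100010100)·(00010000000) mod 2 = 0+0+0+0+0+0+0+0+0+0+0 mod 2 = 0
  c[7] = d·G[:,7] = (00100010100)·(00001111111) mod 2 = 0+0+0+0+0+0+1+0+1+0+0 mod 2 = 0
  c[8] = d·G[:,8] = (00100010100)·(00001000000) mod 2 = 0+0+0+0+0+0+0+0+0+0+0 mod 2 = 0
  c[9] = d·G[:,9] = (00100010100)·(00000100000) mod 2 = 0+0+0+0+0+0+0+0+0+0+0 mod 2 = 0
  c[10] = d·G[:,10] = (00100010100)·(00000010000) mod 2 = 0+0+0+0+0+0+1+0+0+0+0 mod 2 = 1
  c[11] = d·G[:,11] = (00100010100)·(00000001000) mod 2 = 0+0+0+0+0+0+0+0+0+0+0 mod 2 = 0
  c[12] = d·G[:,12] = (00100010100)·(00000000100) mod 2 = 0+0+0+0+0+0+0+0+1+0+0 mod 2 = 1
  c[13] = d·G[:,13] = (00100010100)·(00000000010) mod 2 = 0+0+0+0+0+0+0+0+0+0+0 mod 2 = 0
  c[14] = d·G[:,14] = (00100010100)·(00000000001) mod 2 = 0+0+0+0+0+0+0+0+0+0+0 mod 2 = 0
Codeword = 000001000010100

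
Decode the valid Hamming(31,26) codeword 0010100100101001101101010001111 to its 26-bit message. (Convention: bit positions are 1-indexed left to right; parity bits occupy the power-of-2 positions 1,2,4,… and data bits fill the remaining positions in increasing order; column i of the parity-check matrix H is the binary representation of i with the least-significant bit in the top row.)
Parity bits occupy power-of-2 positions; data bits are at positions {3,5,6,7,9,10,11,12,13,14,15,17,18,19,20,21,22,23,24,25,26,27,28,29,30,31} (1-indexed).
Extract: c[3]=1 c[5]=1 c[6]=0 c[7]=0 c[9]=0 c[10]=0 c[11]=1 c[12]=0 c[13]=1 c[14]=0 c[15]=0 c[17]=1 c[18]=0 c[19]=1 c[20]=1 c[21]=0 c[22]=1 c[23]=0 c[24]=1 c[25]=0 c[26]=0 c[27]=0 c[28]=1 c[29]=1 c[30]=1 c[31]=1
Data = 11000010100101101010001111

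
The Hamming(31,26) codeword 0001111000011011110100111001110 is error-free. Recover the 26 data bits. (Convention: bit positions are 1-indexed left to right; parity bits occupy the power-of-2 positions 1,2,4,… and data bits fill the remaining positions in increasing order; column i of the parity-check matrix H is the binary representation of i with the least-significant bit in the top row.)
Parity bits occupy power-of-2 positions; data bits are at positions {3,5,6,7,9,10,11,12,13,14,15,17,18,19,20,21,22,23,24,25,26,27,28,29,30,31} (1-indexed).
Extract: c[3]=0 c[5]=1 c[6]=1 c[7]=1 c[9]=0 c[10]=0 c[11]=0 c[12]=1 c[13]=1 c[14]=0 c[15]=1 c[17]=1 c[18]=1 c[19]=0 c[20]=1 c[21]=0 c[22]=0 c[23]=1 c[24]=1 c[25]=1 c[26]=0 c[27]=0 c[28]=1 c[29]=1 c[30]=1 c[31]=0
Data = 01110001101110100111001110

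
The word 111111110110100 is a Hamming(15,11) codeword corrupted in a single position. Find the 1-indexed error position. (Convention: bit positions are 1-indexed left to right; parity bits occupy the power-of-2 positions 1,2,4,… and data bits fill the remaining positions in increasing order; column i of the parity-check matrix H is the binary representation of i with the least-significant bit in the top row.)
Syndrome s = H · r^T (mod 2), r = 111111110110100:
  s[0] = (101010101010101)·(111111110110100) mod 2 = 1+0+1+0+1+0+1+0+0+0+1+0+1+0+0 mod 2 = 0
  s[1] = (011001100110011)·(111111110110100) mod 2 = 0+1+1+0+0+1+1+0+0+1+1+0+0+0+0 mod 2 = 0
  s[2] = (000111100001111)·(111111110110100) mod 2 = 0+0+0+1+1+1+1+0+0+0+0+0+1+0+0 mod 2 = 1
  s[3] = (000000011111111)·(111111110110100) mod 2 = 0+0+0+0+0+0+0+1+0+1+1+0+1+0+0 mod 2 = 0
Syndrome = 0010
Column i of H is the binary representation of i, so the syndrome is the binary index of the flipped bit.
Read s = 0010 with s[0] as LSB: 0·2^0 + 0·2^1 + 1·2^2 + 0·2^3 = 4.
Error is at bit position 4.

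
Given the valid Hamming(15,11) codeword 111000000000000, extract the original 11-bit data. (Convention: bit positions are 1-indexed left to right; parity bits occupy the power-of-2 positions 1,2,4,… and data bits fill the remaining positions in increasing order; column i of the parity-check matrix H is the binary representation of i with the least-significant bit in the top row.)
Parity bits occupy power-of-2 positions; data bits are at positions {3,5,6,7,9,10,11,12,13,14,15} (1-indexed).
Extract: c[3]=1 c[5]=0 c[6]=0 c[7]=0 c[9]=0 c[10]=0 c[11]=0 c[12]=0 c[13]=0 c[14]=0 c[15]=0
Data = 10000000000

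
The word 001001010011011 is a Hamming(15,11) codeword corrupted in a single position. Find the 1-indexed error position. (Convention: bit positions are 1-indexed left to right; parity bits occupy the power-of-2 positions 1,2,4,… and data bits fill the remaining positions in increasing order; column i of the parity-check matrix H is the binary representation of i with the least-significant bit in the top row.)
Syndrome s = H · r^T (mod 2), r = 001001010011011:
  s[0] = (101010101010101)·(001001010011011) mod 2 = 0+0+1+0+0+0+0+0+0+0+1+0+0+0+1 mod 2 = 1
  s[1] = (011001100110011)·(001001010011011) mod 2 = 0+0+1+0+0+1+0+0+0+0+1+0+0+1+1 mod 2 = 1
  s[2] = (000111100001111)·(001001010011011) mod 2 = 0+0+0+0+0+1+0+0+0+0+0+1+0+1+1 mod 2 = 0
  s[3] = (000000011111111)·(001001010011011) mod 2 = 0+0+0+0+0+0+0+1+0+0+1+1+0+1+1 mod 2 = 1
Syndrome = 1101
Column i of H is the binary representation of i, so the syndrome is the binary index of the flipped bit.
Read s = 1101 with s[0] as LSB: 1·2^0 + 1·2^1 + 0·2^2 + 1·2^3 = 11.
Error is at bit position 11.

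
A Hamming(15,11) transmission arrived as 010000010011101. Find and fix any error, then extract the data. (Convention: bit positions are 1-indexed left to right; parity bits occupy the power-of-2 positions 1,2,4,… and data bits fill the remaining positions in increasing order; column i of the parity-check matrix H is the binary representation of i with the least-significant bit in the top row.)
Syndrome s = H · r^T (mod 2), r = 010000010011101:
  s[0] = (101010101010101)·(010000010011101) mod 2 = 0+0+0+0+0+0+0+0+0+0+1+0+1+0+1 mod 2 = 1
  s[1] = (011001100110011)·(010000010011101) mod 2 = 0+1+0+0+0+0+0+0+0+0+1+0+0+0+1 mod 2 = 1
  s[2] = (000111100001111)·(010000010011101) mod 2 = 0+0+0+0+0+0+0+0+0+0+0+1+1+0+1 mod 2 = 1
  s[3] = (000000011111111)·(010000010011101) mod 2 = 0+0+0+0+0+0+0+1+0+0+1+1+1+0+1 mod 2 = 1
Syndrome = 1111
Column 15 of H equals this syndrome → error at bit 15 (1-indexed).
Flip bit 15: 010000010011101 → 010000010011100
Extract data bits at positions {3,5,6,7,9,10,11,12,13,14,15}: 00000011100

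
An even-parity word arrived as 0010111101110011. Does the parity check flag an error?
Sum of received bits: 0+0+1+0+1+1+1+1+0+1+1+1+0+0+1+1 = 10; 10 mod 2 = 0. Result is 0 → no error detected.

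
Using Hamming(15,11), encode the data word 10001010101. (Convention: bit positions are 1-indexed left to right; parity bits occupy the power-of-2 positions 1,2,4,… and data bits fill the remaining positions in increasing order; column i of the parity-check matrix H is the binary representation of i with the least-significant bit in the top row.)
Codeword c = d · G (mod 2), d = 10001010101:
  c[0] = d·G[:,0] = (10001010101)·(11011010101) mod 2 = 1+0+0+0+1+0+1+0+1+0+1 mod 2 = 1
  c[1] = d·G[:,1] = (10001010101)·(10110110011) mod 2 = 1+0+0+0+0+0+1+0+0+0+1 mod 2 = 1
  c[2] = d·G[:,2] = (10001010101)·(10000000000) mod 2 = 1+0+0+0+0+0+0+0+0+0+0 mod 2 = 1
  c[3] = d·G[:,3] = (10001010101)·(01110001111) mod 2 = 0+0+0+0+0+0+0+0+1+0+1 mod 2 = 0
  c[4] = d·G[:,4] = (10001010101)·(01000000000) mod 2 = 0+0+0+0+0+0+0+0+0+0+0 mod 2 = 0
  c[5] = d·G[:,5] = (10001010101)·(00100000000) mod 2 = 0+0+0+0+0+0+0+0+0+0+0 mod 2 = 0
  c[6] = d·G[:,6] = (10001010101)·(00010000000) mod 2 = 0+0+0+0+0+0+0+0+0+0+0 mod 2 = 0
  c[7] = d·G[:,7] = (10001010101)·(00001111111) mod 2 = 0+0+0+0+1+0+1+0+1+0+1 mod 2 = 0
  c[8] = d·G[:,8] = (10001010101)·(00001000000) mod 2 = 0+0+0+0+1+0+0+0+0+0+0 mod 2 = 1
  c[9] = d·G[:,9] = (10001010101)·(00000100000) mod 2 = 0+0+0+0+0+0+0+0+0+0+0 mod 2 = 0
  c[10] = d·G[:,10] = (10001010101)·(00000010000) mod 2 = 0+0+0+0+0+0+1+0+0+0+0 mod 2 = 1
  c[11] = d·G[:,11] = (10001010101)·(00000001000) mod 2 = 0+0+0+0+0+0+0+0+0+0+0 mod 2 = 0
  c[12] = d·G[:,12] = (10001010101)·(00000000100) mod 2 = 0+0+0+0+0+0+0+0+1+0+0 mod 2 = 1
  c[13] = d·G[:,13] = (10001010101)·(00000000010) mod 2 = 0+0+0+0+0+0+0+0+0+0+0 mod 2 = 0
  c[14] = d·G[:,14] = (10001010101)·(00000000001) mod 2 = 0+0+0+0+0+0+0+0+0+0+1 mod 2 = 1
Codeword = 111000001010101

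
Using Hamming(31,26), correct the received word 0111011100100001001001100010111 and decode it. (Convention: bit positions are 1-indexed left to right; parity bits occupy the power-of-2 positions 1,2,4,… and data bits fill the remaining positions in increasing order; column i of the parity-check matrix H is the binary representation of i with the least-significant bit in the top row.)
Syndrome s = H · r^T (mod 2), r = 0111011100100001001001100010111:
  s[0] = (1010101010101010101010101010101)·(0111011100100001001001100010111) mod 2 = 0+0+1+0+0+0+1+0+0+0+1+0+0+0+0+0+0+0+1+0+0+0+1+0+0+0+1+0+1+0+1 mod 2 = 0
  s[1] = (0110011001100110011001100110011)·(0111011100100001001001100010111) mod 2 = 0+1+1+0+0+1+1+0+0+0+1+0+0+0+0+0+0+0+1+0+0+1+1+0+0+0+1+0+0+1+1 mod 2 = 1
  s[2] = (0001111000011110000111100001111)·(0111011100100001001001100010111) mod 2 = 0+0+0+1+0+1+1+0+0+0+0+0+0+0+0+0+0+0+0+0+0+1+1+0+0+0+0+0+1+1+1 mod 2 = 0
  s[3] = (0000000111111110000000011111111)·(0111011100100001001001100010111) mod 2 = 0+0+0+0+0+0+0+1+0+0+1+0+0+0+0+0+0+0+0+0+0+0+0+0+0+0+1+0+1+1+1 mod 2 = 0
  s[4] = (0000000000000001111111111111111)·(0111011100100001001001100010111) mod 2 = 0+0+0+0+0+0+0+0+0+0+0+0+0+0+0+1+0+0+1+0+0+1+1+0+0+0+1+0+1+1+1 mod 2 = 0
Syndrome = 01000
Column 2 of H equals this syndrome → error at bit 2 (1-indexed).
Flip bit 2: 0111011100100001001001100010111 → 0011011100100001001001100010111
Extract data bits at positions {3,5,6,7,9,10,11,12,13,14,15,17,18,19,20,21,22,23,24,25,26,27,28,29,30,31}: 10110010000001001100010111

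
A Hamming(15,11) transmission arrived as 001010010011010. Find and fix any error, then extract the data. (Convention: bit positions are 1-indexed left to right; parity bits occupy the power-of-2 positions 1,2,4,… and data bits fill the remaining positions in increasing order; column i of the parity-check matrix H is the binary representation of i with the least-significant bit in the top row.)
Syndrome s = H · r^T (mod 2), r = 001010010011010:
  s[0] = (101010101010101)·(001010010011010) mod 2 = 0+0+1+0+1+0+0+0+0+0+1+0+0+0+0 mod 2 = 1
  s[1] = (011001100110011)·(001010010011010) mod 2 = 0+0+1+0+0+0+0+0+0+0+1+0+0+1+0 mod 2 = 1
  s[2] = (000111100001111)·(001010010011010) mod 2 = 0+0+0+0+1+0+0+0+0+0+0+1+0+1+0 mod 2 = 1
  s[3] = (000000011111111)·(001010010011010) mod 2 = 0+0+0+0+0+0+0+1+0+0+1+1+0+1+0 mod 2 = 0
Syndrome = 1110
Column 7 of H equals this syndrome → error at bit 7 (1-indexed).
Flip bit 7: 001010010011010 → 001010110011010
Extract data bits at positions {3,5,6,7,9,10,11,12,13,14,15}: 11010011010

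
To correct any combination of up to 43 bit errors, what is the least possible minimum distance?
Correcting t errors requires d_min ≥ 2t + 1 = 2·43 + 1 = 87.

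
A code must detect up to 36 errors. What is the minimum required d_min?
Detecting e errors requires d_min ≥ e + 1 = 36 + 1 = 37.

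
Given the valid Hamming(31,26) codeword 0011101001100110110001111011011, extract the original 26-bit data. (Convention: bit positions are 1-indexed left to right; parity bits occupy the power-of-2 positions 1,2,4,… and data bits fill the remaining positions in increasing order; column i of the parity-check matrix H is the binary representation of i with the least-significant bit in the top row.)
Parity bits occupy power-of-2 positions; data bits are at positions {3,5,6,7,9,10,11,12,13,14,15,17,18,19,20,21,22,23,24,25,26,27,28,29,30,31} (1-indexed).
Extract: c[3]=1 c[5]=1 c[6]=0 c[7]=1 c[9]=0 c[10]=1 c[11]=1 c[12]=0 c[13]=0 c[14]=1 c[15]=1 c[17]=1 c[18]=1 c[19]=0 c[20]=0 c[21]=0 c[22]=1 c[23]=1 c[24]=1 c[25]=1 c[26]=0 c[27]=1 c[28]=1 c[29]=0 c[30]=1 c[31]=1
Data = 11010110011110001111011011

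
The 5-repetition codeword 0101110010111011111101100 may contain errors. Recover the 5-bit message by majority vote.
Split into 5-bit blocks and majority-vote each:
  block 1 = 01011: 3 ones, 2 zeros → 1
  block 2 = 10010: 2 ones, 3 zeros → 0
  block 3 = 11101: 4 ones, 1 zeros → 1
  block 4 = 11111: 5 ones, 0 zeros → 1
  block 5 = 01100: 2 ones, 3 zeros → 0
Decoded = 10110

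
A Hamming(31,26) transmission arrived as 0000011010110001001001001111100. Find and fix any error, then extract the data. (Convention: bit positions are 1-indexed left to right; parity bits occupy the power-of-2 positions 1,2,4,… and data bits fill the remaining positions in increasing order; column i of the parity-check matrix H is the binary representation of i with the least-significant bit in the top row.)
Syndrome s = H · r^T (mod 2), r = 0000011010110001001001001111100:
  s[0] = (1010101010101010101010101010101)·(0000011010110001001001001111100) mod 2 = 0+0+0+0+0+0+1+0+1+0+1+0+0+0+0+0+0+0+1+0+0+0+0+0+1+0+1+0+1+0+0 mod 2 = 1
  s[1] = (0110011001100110011001100110011)·(0000011010110001001001001111100) mod 2 = 0+0+0+0+0+1+1+0+0+0+1+0+0+0+0+0+0+0+1+0+0+1+0+0+0+1+1+0+0+0+0 mod 2 = 1
  s[2] = (0001111000011110000111100001111)·(0000011010110001001001001111100) mod 2 = 0+0+0+0+0+1+1+0+0+0+0+1+0+0+0+0+0+0+0+0+0+1+0+0+0+0+0+1+1+0+0 mod 2 = 0
  s[3] = (0000000111111110000000011111111)·(0000011010110001001001001111100) mod 2 = 0+0+0+0+0+0+0+0+1+0+1+1+0+0+0+0+0+0+0+0+0+0+0+0+1+1+1+1+1+0+0 mod 2 = 0
  s[4] = (0000000000000001111111111111111)·(0000011010110001001001001111100) mod 2 = 0+0+0+0+0+0+0+0+0+0+0+0+0+0+0+1+0+0+1+0+0+1+0+0+1+1+1+1+1+0+0 mod 2 = 0
Syndrome = 11000
Column 3 of H equals this syndrome → error at bit 3 (1-indexed).
Flip bit 3: 0000011010110001001001001111100 → 0010011010110001001001001111100
Extract data bits at positions {3,5,6,7,9,10,11,12,13,14,15,17,18,19,20,21,22,23,24,25,26,27,28,29,30,31}: 10111011000001001001111100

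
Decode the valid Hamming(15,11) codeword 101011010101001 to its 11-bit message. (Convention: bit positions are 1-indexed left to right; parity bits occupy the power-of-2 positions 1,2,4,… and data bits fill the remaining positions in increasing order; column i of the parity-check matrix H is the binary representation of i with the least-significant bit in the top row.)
Parity bits occupy power-of-2 positions; data bits are at positions {3,5,6,7,9,10,11,12,13,14,15} (1-indexed).
Extract: c[3]=1 c[5]=1 c[6]=1 c[7]=0 c[9]=0 c[10]=1 c[11]=0 c[12]=1 c[13]=0 c[14]=0 c[15]=1
Data = 11100101001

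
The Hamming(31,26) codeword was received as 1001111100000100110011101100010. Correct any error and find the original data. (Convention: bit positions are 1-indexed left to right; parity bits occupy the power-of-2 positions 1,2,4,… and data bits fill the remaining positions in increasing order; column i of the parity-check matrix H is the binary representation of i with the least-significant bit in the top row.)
Syndrome s = H · r^T (mod 2), r = 1001111100000100110011101100010:
  s[0] = (1010101010101010101010101010101)·(1001111100000100110011101100010) mod 2 = 1+0+0+0+1+0+1+0+0+0+0+0+0+0+0+0+1+0+0+0+1+0+1+0+1+0+0+0+0+0+0 mod 2 = 1
  s[1] = (0110011001100110011001100110011)·(1001111100000100110011101100010) mod 2 = 0+0+0+0+0+1+1+0+0+0+0+0+0+1+0+0+0+1+0+0+0+1+1+0+0+1+0+0+0+1+0 mod 2 = 0
  s[2] = (0001111000011110000111100001111)·(1001111100000100110011101100010) mod 2 = 0+0+0+1+1+1+1+0+0+0+0+0+0+1+0+0+0+0+0+0+1+1+1+0+0+0+0+0+0+1+0 mod 2 = 1
  s[3] = (0000000111111110000000011111111)·(1001111100000100110011101100010) mod 2 = 0+0+0+0+0+0+0+1+0+0+0+0+0+1+0+0+0+0+0+0+0+0+0+0+1+1+0+0+0+1+0 mod 2 = 1
  s[4] = (0000000000000001111111111111111)·(1001111100000100110011101100010) mod 2 = 0+0+0+0+0+0+0+0+0+0+0+0+0+0+0+0+1+1+0+0+1+1+1+0+1+1+0+0+0+1+0 mod 2 = 0
Syndrome = 10110
Column 13 of H equals this syndrome → error at bit 13 (1-indexed).
Flip bit 13: 1001111100000100110011101100010 → 1001111100001100110011101100010
Extract data bits at positions {3,5,6,7,9,10,11,12,13,14,15,17,18,19,20,21,22,23,24,25,26,27,28,29,30,31}: 01110000110110011101100010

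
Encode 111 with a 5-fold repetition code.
Repeat each bit 5× and concatenate:
1→11111  1→11111  1→11111
Codeword = 111111111111111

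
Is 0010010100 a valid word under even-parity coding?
Sum of all bits: 0+0+1+0+0+1+0+1+0+0 = 3; 3 mod 2 = 1. Result is 1 → parity error detected.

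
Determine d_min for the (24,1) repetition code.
d_min = 24 (the only two codewords are 0…0 and 1…1, differing in all 24 positions).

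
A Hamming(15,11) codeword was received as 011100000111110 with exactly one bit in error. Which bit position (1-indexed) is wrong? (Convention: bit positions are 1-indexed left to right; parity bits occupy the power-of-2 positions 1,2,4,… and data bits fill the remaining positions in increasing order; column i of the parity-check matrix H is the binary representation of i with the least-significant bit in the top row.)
Syndrome s = H · r^T (mod 2), r = 011100000111110:
  s[0] = (101010101010101)·(011100000111110) mod 2 = 0+0+1+0+0+0+0+0+0+0+1+0+1+0+0 mod 2 = 1
  s[1] = (011001100110011)·(011100000111110) mod 2 = 0+1+1+0+0+0+0+0+0+1+1+0+0+1+0 mod 2 = 1
  s[2] = (000111100001111)·(011100000111110) mod 2 = 0+0+0+1+0+0+0+0+0+0+0+1+1+1+0 mod 2 = 0
  s[3] = (000000011111111)·(011100000111110) mod 2 = 0+0+0+0+0+0+0+0+0+1+1+1+1+1+0 mod 2 = 1
Syndrome = 1101
Column i of H is the binary representation of i, so the syndrome is the binary index of the flipped bit.
Read s = 1101 with s[0] as LSB: 1·2^0 + 1·2^1 + 0·2^2 + 1·2^3 = 11.
Error is at bit position 11.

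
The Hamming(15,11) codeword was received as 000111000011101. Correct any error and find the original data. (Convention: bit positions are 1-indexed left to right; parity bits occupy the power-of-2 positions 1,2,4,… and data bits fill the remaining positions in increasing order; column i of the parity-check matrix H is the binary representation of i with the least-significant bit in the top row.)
Syndrome s = H · r^T (mod 2), r = 000111000011101:
  s[0] = (101010101010101)·(000111000011101) mod 2 = 0+0+0+0+1+0+0+0+0+0+1+0+1+0+1 mod 2 = 0
  s[1] = (011001100110011)·(000111000011101) mod 2 = 0+0+0+0+0+1+0+0+0+0+1+0+0+0+1 mod 2 = 1
  s[2] = (000111100001111)·(000111000011101) mod 2 = 0+0+0+1+1+1+0+0+0+0+0+1+1+0+1 mod 2 = 0
  s[3] = (000000011111111)·(000111000011101) mod 2 = 0+0+0+0+0+0+0+0+0+0+1+1+1+0+1 mod 2 = 0
Syndrome = 0100
Column 2 of H equals this syndrome → error at bit 2 (1-indexed).
Flip bit 2: 000111000011101 → 010111000011101
Extract data bits at positions {3,5,6,7,9,10,11,12,13,14,15}: 01100011101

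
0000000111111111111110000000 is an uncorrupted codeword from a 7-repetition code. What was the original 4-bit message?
Split into 7-bit blocks: 0000000 1111111 1111111 0000000
Data = 0110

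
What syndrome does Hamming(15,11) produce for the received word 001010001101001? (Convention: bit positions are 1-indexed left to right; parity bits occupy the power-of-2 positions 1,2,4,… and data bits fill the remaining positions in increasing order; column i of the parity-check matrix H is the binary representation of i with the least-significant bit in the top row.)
Syndrome s = H · r^T (mod 2), r = 001010001101001:
  s[0] = (101010101010101)·(001010001101001) mod 2 = 0+0+1+0+1+0+0+0+1+0+0+0+0+0+1 mod 2 = 0
  s[1] = (011001100110011)·(001010001101001) mod 2 = 0+0+1+0+0+0+0+0+0+1+0+0+0+0+1 mod 2 = 1
  s[2] = (000111100001111)·(001010001101001) mod 2 = 0+0+0+0+1+0+0+0+0+0+0+1+0+0+1 mod 2 = 1
  s[3] = (000000011111111)·(001010001101001) mod 2 = 0+0+0+0+0+0+0+0+1+1+0+1+0+0+1 mod 2 = 0
Syndrome = 0110
Non-zero syndrome: error at position 6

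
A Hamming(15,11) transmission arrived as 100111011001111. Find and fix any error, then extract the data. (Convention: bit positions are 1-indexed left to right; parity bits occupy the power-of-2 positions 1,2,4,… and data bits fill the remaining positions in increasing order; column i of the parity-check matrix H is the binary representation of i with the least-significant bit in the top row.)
Syndrome s = H · r^T (mod 2), r = 100111011001111:
  s[0] = (101010101010101)·(100111011001111) mod 2 = 1+0+0+0+1+0+0+0+1+0+0+0+1+0+1 mod 2 = 1
  s[1] = (011001100110011)·(100111011001111) mod 2 = 0+0+0+0+0+1+0+0+0+0+0+0+0+1+1 mod 2 = 1
  s[2] = (000111100001111)·(100111011001111) mod 2 = 0+0+0+1+1+1+0+0+0+0+0+1+1+1+1 mod 2 = 1
  s[3] = (000000011111111)·(100111011001111) mod 2 = 0+0+0+0+0+0+0+1+1+0+0+1+1+1+1 mod 2 = 0
Syndrome = 1110
Column 7 of H equals this syndrome → error at bit 7 (1-indexed).
Flip bit 7: 100111011001111 → 100111111001111
Extract data bits at positions {3,5,6,7,9,10,11,12,13,14,15}: 01111001111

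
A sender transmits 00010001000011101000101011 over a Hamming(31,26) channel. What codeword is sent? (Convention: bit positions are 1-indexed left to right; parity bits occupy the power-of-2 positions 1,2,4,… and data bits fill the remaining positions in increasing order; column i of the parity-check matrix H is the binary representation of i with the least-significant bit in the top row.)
Codeword c = d · G (mod 2), d = 00010001000011101000101011:
  c[0] = d·G[:,0] = (00010001000011101000101011)·(11011010101101010101010101) mod 2 = 0+0+0+1+0+0+0+0+0+0+0+0+0+1+0+0+0+0+0+0+0+0+0+0+0+1 mod 2 = 1
  c[1] = d·G[:,1] = (00010001000011101000101011)·(10110110011011001100110011) mod 2 = 0+0+0+1+0+0+0+0+0+0+0+0+1+1+0+0+1+0+0+0+1+0+0+0+1+1 mod 2 = 1
  c[2] = d·G[:,2] = (00010001000011101000101011)·(10000000000000000000000000) mod 2 = 0+0+0+0+0+0+0+0+0+0+0+0+0+0+0+0+0+0+0+0+0+0+0+0+0+0 mod 2 = 0
  c[3] = d·G[:,3] = (00010001000011101000101011)·(01110001111000111100001111) mod 2 = 0+0+0+1+0+0+0+1+0+0+0+0+0+0+1+0+1+0+0+0+0+0+1+0+1+1 mod 2 = 1
  c[4] = d·G[:,4] = (00010001000011101000101011)·(01000000000000000000000000) mod 2 = 0+0+0+0+0+0+0+0+0+0+0+0+0+0+0+0+0+0+0+0+0+0+0+0+0+0 mod 2 = 0
  c[5] = d·G[:,5] = (00010001000011101000101011)·(00100000000000000000000000) mod 2 = 0+0+0+0+0+0+0+0+0+0+0+0+0+0+0+0+0+0+0+0+0+0+0+0+0+0 mod 2 = 0
  c[6] = d·G[:,6] = (00010001000011101000101011)·(00010000000000000000000000) mod 2 = 0+0+0+1+0+0+0+0+0+0+0+0+0+0+0+0+0+0+0+0+0+0+0+0+0+0 mod 2 = 1
  c[7] = d·G[:,7] = (00010001000011101000101011)·(00001111111000000011111111) mod 2 = 0+0+0+0+0+0+0+1+0+0+0+0+0+0+0+0+0+0+0+0+1+0+1+0+1+1 mod 2 = 1
  c[8] = d·G[:,8] = (00010001000011101000101011)·(00001000000000000000000000) mod 2 = 0+0+0+0+0+0+0+0+0+0+0+0+0+0+0+0+0+0+0+0+0+0+0+0+0+0 mod 2 = 0
  c[9] = d·G[:,9] = (00010001000011101000101011)·(00000100000000000000000000) mod 2 = 0+0+0+0+0+0+0+0+0+0+0+0+0+0+0+0+0+0+0+0+0+0+0+0+0+0 mod 2 = 0
  c[10] = d·G[:,10] = (00010001000011101000101011)·(00000010000000000000000000) mod 2 = 0+0+0+0+0+0+0+0+0+0+0+0+0+0+0+0+0+0+0+0+0+0+0+0+0+0 mod 2 = 0
  c[11] = d·G[:,11] = (00010001000011101000101011)·(00000001000000000000000000) mod 2 = 0+0+0+0+0+0+0+1+0+0+0+0+0+0+0+0+0+0+0+0+0+0+0+0+0+0 mod 2 = 1
  c[12] = d·G[:,12] = (00010001000011101000101011)·(00000000100000000000000000) mod 2 = 0+0+0+0+0+0+0+0+0+0+0+0+0+0+0+0+0+0+0+0+0+0+0+0+0+0 mod 2 = 0
  c[13] = d·G[:,13] = (00010001000011101000101011)·(00000000010000000000000000) mod 2 = 0+0+0+0+0+0+0+0+0+0+0+0+0+0+0+0+0+0+0+0+0+0+0+0+0+0 mod 2 = 0
  c[14] = d·G[:,14] = (00010001000011101000101011)·(00000000001000000000000000) mod 2 = 0+0+0+0+0+0+0+0+0+0+0+0+0+0+0+0+0+0+0+0+0+0+0+0+0+0 mod 2 = 0
  c[15] = d·G[:,15] = (00010001000011101000101011)·(00000000000111111111111111) mod 2 = 0+0+0+0+0+0+0+0+0+0+0+0+1+1+1+0+1+0+0+0+1+0+1+0+1+1 mod 2 = 0
  c[16] = d·G[:,16] = (00010001000011101000101011)·(00000000000100000000000000) mod 2 = 0+0+0+0+0+0+0+0+0+0+0+0+0+0+0+0+0+0+0+0+0+0+0+0+0+0 mod 2 = 0
  c[17] = d·G[:,17] = (00010001000011101000101011)·(00000000000010000000000000) mod 2 = 0+0+0+0+0+0+0+0+0+0+0+0+1+0+0+0+0+0+0+0+0+0+0+0+0+0 mod 2 = 1
  c[18] = d·G[:,18] = (00010001000011101000101011)·(00000000000001000000000000) mod 2 = 0+0+0+0+0+0+0+0+0+0+0+0+0+1+0+0+0+0+0+0+0+0+0+0+0+0 mod 2 = 1
  c[19] = d·G[:,19] = (00010001000011101000101011)·(00000000000000100000000000) mod 2 = 0+0+0+0+0+0+0+0+0+0+0+0+0+0+1+0+0+0+0+0+0+0+0+0+0+0 mod 2 = 1
  c[20] = d·G[:,20] = (00010001000011101000101011)·(00000000000000010000000000) mod 2 = 0+0+0+0+0+0+0+0+0+0+0+0+0+0+0+0+0+0+0+0+0+0+0+0+0+0 mod 2 = 0
  c[21] = d·G[:,21] = (00010001000011101000101011)·(00000000000000001000000000) mod 2 = 0+0+0+0+0+0+0+0+0+0+0+0+0+0+0+0+1+0+0+0+0+0+0+0+0+0 mod 2 = 1
  c[22] = d·G[:,22] = (00010001000011101000101011)·(00000000000000000100000000) mod 2 = 0+0+0+0+0+0+0+0+0+0+0+0+0+0+0+0+0+0+0+0+0+0+0+0+0+0 mod 2 = 0
  c[23] = d·G[:,23] = (00010001000011101000101011)·(00000000000000000010000000) mod 2 = 0+0+0+0+0+0+0+0+0+0+0+0+0+0+0+0+0+0+0+0+0+0+0+0+0+0 mod 2 = 0
  c[24] = d·G[:,24] = (00010001000011101000101011)·(00000000000000000001000000) mod 2 = 0+0+0+0+0+0+0+0+0+0+0+0+0+0+0+0+0+0+0+0+0+0+0+0+0+0 mod 2 = 0
  c[25] = d·G[:,25] = (00010001000011101000101011)·(00000000000000000000100000) mod 2 = 0+0+0+0+0+0+0+0+0+0+0+0+0+0+0+0+0+0+0+0+1+0+0+0+0+0 mod 2 = 1
  c[26] = d·G[:,26] = (00010001000011101000101011)·(00000000000000000000010000) mod 2 = 0+0+0+0+0+0+0+0+0+0+0+0+0+0+0+0+0+0+0+0+0+0+0+0+0+0 mod 2 = 0
  c[27] = d·G[:,27] = (00010001000011101000101011)·(00000000000000000000001000) mod 2 = 0+0+0+0+0+0+0+0+0+0+0+0+0+0+0+0+0+0+0+0+0+0+1+0+0+0 mod 2 = 1
  c[28] = d·G[:,28] = (00010001000011101000101011)·(00000000000000000000000100) mod 2 = 0+0+0+0+0+0+0+0+0+0+0+0+0+0+0+0+0+0+0+0+0+0+0+0+0+0 mod 2 = 0
  c[29] = d·G[:,29] = (00010001000011101000101011)·(00000000000000000000000010) mod 2 = 0+0+0+0+0+0+0+0+0+0+0+0+0+0+0+0+0+0+0+0+0+0+0+0+1+0 mod 2 = 1
  c[30] = d·G[:,30] = (00010001000011101000101011)·(00000000000000000000000001) mod 2 = 0+0+0+0+0+0+0+0+0+0+0+0+0+0+0+0+0+0+0+0+0+0+0+0+0+1 mod 2 = 1
Codeword = 1101001100010000011101000101011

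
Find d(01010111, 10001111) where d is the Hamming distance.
XOR = 11011000, count of 1s = 4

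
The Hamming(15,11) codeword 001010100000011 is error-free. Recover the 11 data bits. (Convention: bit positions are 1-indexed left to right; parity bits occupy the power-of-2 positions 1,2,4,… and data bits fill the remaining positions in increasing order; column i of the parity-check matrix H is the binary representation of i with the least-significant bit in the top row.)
Parity bits occupy power-of-2 positions; data bits are at positions {3,5,6,7,9,10,11,12,13,14,15} (1-indexed).
Extract: c[3]=1 c[5]=1 c[6]=0 c[7]=1 c[9]=0 c[10]=0 c[11]=0 c[12]=0 c[13]=0 c[14]=1 c[15]=1
Data = 11010000011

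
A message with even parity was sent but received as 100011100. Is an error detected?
Sum of received bits: 1+0+0+0+1+1+1+0+0 = 4; 4 mod 2 = 0. Result is 0 → no error detected.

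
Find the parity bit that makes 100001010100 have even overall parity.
Sum of data bits: 1+0+0+0+0+1+0+1+0+1+0+0 = 4.
4 mod 2 = 0, so parity bit = 0.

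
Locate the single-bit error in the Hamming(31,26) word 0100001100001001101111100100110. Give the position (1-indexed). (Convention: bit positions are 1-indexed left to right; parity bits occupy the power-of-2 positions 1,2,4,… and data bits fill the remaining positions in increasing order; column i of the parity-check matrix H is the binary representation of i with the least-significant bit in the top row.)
Syndrome s = H · r^T (mod 2), r = 0100001100001001101111100100110:
  s[0] = (1010101010101010101010101010101)·(0100001100001001101111100100110) mod 2 = 0+0+0+0+0+0+1+0+0+0+0+0+1+0+0+0+1+0+1+0+1+0+1+0+0+0+0+0+1+0+0 mod 2 = 1
  s[1] = (0110011001100110011001100110011)·(0100001100001001101111100100110) mod 2 = 0+1+0+0+0+0+1+0+0+0+0+0+0+0+0+0+0+0+1+0+0+1+1+0+0+1+0+0+0+1+0 mod 2 = 1
  s[2] = (0001111000011110000111100001111)·(0100001100001001101111100100110) mod 2 = 0+0+0+0+0+0+1+0+0+0+0+0+1+0+0+0+0+0+0+1+1+1+1+0+0+0+0+0+1+1+0 mod 2 = 0
  s[3] = (0000000111111110000000011111111)·(0100001100001001101111100100110) mod 2 = 0+0+0+0+0+0+0+1+0+0+0+0+1+0+0+0+0+0+0+0+0+0+0+0+0+1+0+0+1+1+0 mod 2 = 1
  s[4] = (0000000000000001111111111111111)·(0100001100001001101111100100110) mod 2 = 0+0+0+0+0+0+0+0+0+0+0+0+0+0+0+1+1+0+1+1+1+1+1+0+0+1+0+0+1+1+0 mod 2 = 0
Syndrome = 11010
Column i of H is the binary representation of i, so the syndrome is the binary index of the flipped bit.
Read s = 11010 with s[0] as LSB: 1·2^0 + 1·2^1 + 0·2^2 + 1·2^3 + 0·2^4 = 11.
Error is at bit position 11.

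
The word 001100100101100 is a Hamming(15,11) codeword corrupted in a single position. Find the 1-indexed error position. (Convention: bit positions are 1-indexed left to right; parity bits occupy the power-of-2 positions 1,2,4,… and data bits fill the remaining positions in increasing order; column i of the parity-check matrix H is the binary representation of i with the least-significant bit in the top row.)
Syndrome s = H · r^T (mod 2), r = 001100100101100:
  s[0] = (101010101010101)·(001100100101100) mod 2 = 0+0+1+0+0+0+1+0+0+0+0+0+1+0+0 mod 2 = 1
  s[1] = (011001100110011)·(001100100101100) mod 2 = 0+0+1+0+0+0+1+0+0+1+0+0+0+0+0 mod 2 = 1
  s[2] = (000111100001111)·(001100100101100) mod 2 = 0+0+0+1+0+0+1+0+0+0+0+1+1+0+0 mod 2 = 0
  s[3] = (000000011111111)·(001100100101100) mod 2 = 0+0+0+0+0+0+0+0+0+1+0+1+1+0+0 mod 2 = 1
Syndrome = 1101
Column i of H is the binary representation of i, so the syndrome is the binary index of the flipped bit.
Read s = 1101 with s[0] as LSB: 1·2^0 + 1·2^1 + 0·2^2 + 1·2^3 = 11.
Error is at bit position 11.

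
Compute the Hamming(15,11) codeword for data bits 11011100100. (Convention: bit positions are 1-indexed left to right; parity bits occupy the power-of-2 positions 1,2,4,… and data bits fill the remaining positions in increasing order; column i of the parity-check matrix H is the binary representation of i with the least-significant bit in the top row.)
Codeword c = d · G (mod 2), d = 11011100100:
  c[0] = d·G[:,0] = (11011100100)·(11011010101) mod 2 = 1+1+0+1+1+0+0+0+1+0+0 mod 2 = 1
  c[1] = d·G[:,1] = (11011100100)·(10110110011) mod 2 = 1+0+0+1+0+1+0+0+0+0+0 mod 2 = 1
  c[2] = d·G[:,2] = (11011100100)·(10000000000) mod 2 = 1+0+0+0+0+0+0+0+0+0+0 mod 2 = 1
  c[3] = d·G[:,3] = (11011100100)·(01110001111) mod 2 = 0+1+0+1+0+0+0+0+1+0+0 mod 2 = 1
  c[4] = d·G[:,4] = (11011100100)·(01000000000) mod 2 = 0+1+0+0+0+0+0+0+0+0+0 mod 2 = 1
  c[5] = d·G[:,5] = (11011100100)·(00100000000) mod 2 = 0+0+0+0+0+0+0+0+0+0+0 mod 2 = 0
  c[6] = d·G[:,6] = (11011100100)·(00010000000) mod 2 = 0+0+0+1+0+0+0+0+0+0+0 mod 2 = 1
  c[7] = d·G[:,7] = (11011100100)·(00001111111) mod 2 = 0+0+0+0+1+1+0+0+1+0+0 mod 2 = 1
  c[8] = d·G[:,8] = (11011100100)·(00001000000) mod 2 = 0+0+0+0+1+0+0+0+0+0+0 mod 2 = 1
  c[9] = d·G[:,9] = (11011100100)·(00000100000) mod 2 = 0+0+0+0+0+1+0+0+0+0+0 mod 2 = 1
  c[10] = d·G[:,10] = (11011100100)·(00000010000) mod 2 = 0+0+0+0+0+0+0+0+0+0+0 mod 2 = 0
  c[11] = d·G[:,11] = (11011100100)·(00000001000) mod 2 = 0+0+0+0+0+0+0+0+0+0+0 mod 2 = 0
  c[12] = d·G[:,12] = (11011100100)·(00000000100) mod 2 = 0+0+0+0+0+0+0+0+1+0+0 mod 2 = 1
  c[13] = d·G[:,13] = (11011100100)·(00000000010) mod 2 = 0+0+0+0+0+0+0+0+0+0+0 mod 2 = 0
  c[14] = d·G[:,14] = (11011100100)·(00000000001) mod 2 = 0+0+0+0+0+0+0+0+0+0+0 mod 2 = 0
Codeword = 111110111100100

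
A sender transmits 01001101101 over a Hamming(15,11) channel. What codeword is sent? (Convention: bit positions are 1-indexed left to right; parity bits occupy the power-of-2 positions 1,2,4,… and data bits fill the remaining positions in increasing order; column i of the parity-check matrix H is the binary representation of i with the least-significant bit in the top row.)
Codeword c = d · G (mod 2), d = 01001101101:
  c[0] = d·G[:,0] = (01001101101)·(11011010101) mod 2 = 0+1+0+0+1+0+0+0+1+0+1 mod 2 = 0
  c[1] = d·G[:,1] = (01001101101)·(10110110011) mod 2 = 0+0+0+0+0+1+0+0+0+0+1 mod 2 = 0
  c[2] = d·G[:,2] = (01001101101)·(10000000000) mod 2 = 0+0+0+0+0+0+0+0+0+0+0 mod 2 = 0
  c[3] = d·G[:,3] = (01001101101)·(01110001111) mod 2 = 0+1+0+0+0+0+0+1+1+0+1 mod 2 = 0
  c[4] = d·G[:,4] = (01001101101)·(01000000000) mod 2 = 0+1+0+0+0+0+0+0+0+0+0 mod 2 = 1
  c[5] = d·G[:,5] = (01001101101)·(00100000000) mod 2 = 0+0+0+0+0+0+0+0+0+0+0 mod 2 = 0
  c[6] = d·G[:,6] = (01001101101)·(00010000000) mod 2 = 0+0+0+0+0+0+0+0+0+0+0 mod 2 = 0
  c[7] = d·G[:,7] = (01001101101)·(00001111111) mod 2 = 0+0+0+0+1+1+0+1+1+0+1 mod 2 = 1
  c[8] = d·G[:,8] = (01001101101)·(00001000000) mod 2 = 0+0+0+0+1+0+0+0+0+0+0 mod 2 = 1
  c[9] = d·G[:,9] = (01001101101)·(00000100000) mod 2 = 0+0+0+0+0+1+0+0+0+0+0 mod 2 = 1
  c[10] = d·G[:,10] = (01001101101)·(00000010000) mod 2 = 0+0+0+0+0+0+0+0+0+0+0 mod 2 = 0
  c[11] = d·G[:,11] = (01001101101)·(00000001000) mod 2 = 0+0+0+0+0+0+0+1+0+0+0 mod 2 = 1
  c[12] = d·G[:,12] = (01001101101)·(00000000100) mod 2 = 0+0+0+0+0+0+0+0+1+0+0 mod 2 = 1
  c[13] = d·G[:,13] = (01001101101)·(00000000010) mod 2 = 0+0+0+0+0+0+0+0+0+0+0 mod 2 = 0
  c[14] = d·G[:,14] = (01001101101)·(00000000001) mod 2 = 0+0+0+0+0+0+0+0+0+0+1 mod 2 = 1
Codeword = 000010011101101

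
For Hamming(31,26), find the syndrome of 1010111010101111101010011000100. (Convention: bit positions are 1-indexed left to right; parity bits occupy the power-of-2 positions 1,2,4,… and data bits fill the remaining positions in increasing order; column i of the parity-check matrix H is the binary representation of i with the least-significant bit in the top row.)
Syndrome s = H · r^T (mod 2), r = 1010111010101111101010011000100:
  s[0] = (1010101010101010101010101010101)·(1010111010101111101010011000100) mod 2 = 1+0+1+0+1+0+1+0+1+0+1+0+1+0+1+0+1+0+1+0+1+0+0+0+1+0+0+0+1+0+0 mod 2 = 1
  s[1] = (0110011001100110011001100110011)·(1010111010101111101010011000100) mod 2 = 0+0+1+0+0+1+1+0+0+0+1+0+0+1+1+0+0+0+1+0+0+0+0+0+0+0+0+0+0+0+0 mod 2 = 1
  s[2] = (0001111000011110000111100001111)·(1010111010101111101010011000100) mod 2 = 0+0+0+0+1+1+1+0+0+0+0+0+1+1+1+0+0+0+0+0+1+0+0+0+0+0+0+0+1+0+0 mod 2 = 0
  s[3] = (0000000111111110000000011111111)·(1010111010101111101010011000100) mod 2 = 0+0+0+0+0+0+0+0+1+0+1+0+1+1+1+0+0+0+0+0+0+0+0+1+1+0+0+0+1+0+0 mod 2 = 0
  s[4] = (0000000000000001111111111111111)·(1010111010101111101010011000100) mod 2 = 0+0+0+0+0+0+0+0+0+0+0+0+0+0+0+1+1+0+1+0+1+0+0+1+1+0+0+0+1+0+0 mod 2 = 1
Syndrome = 11001
Non-zero syndrome: error at position 19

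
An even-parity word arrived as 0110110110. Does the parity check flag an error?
Sum of received bits: 0+1+1+0+1+1+0+1+1+0 = 6; 6 mod 2 = 0. Result is 0 → no error detected.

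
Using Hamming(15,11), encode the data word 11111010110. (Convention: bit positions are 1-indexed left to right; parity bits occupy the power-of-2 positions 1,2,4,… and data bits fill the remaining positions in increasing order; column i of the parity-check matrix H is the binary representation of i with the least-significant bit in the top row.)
Codeword c = d · G (mod 2), d = 11111010110:
  c[0] = d·G[:,0] = (11111010110)·(11011010101) mod 2 = 1+1+0+1+1+0+1+0+1+0+0 mod 2 = 0
  c[1] = d·G[:,1] = (11111010110)·(10110110011) mod 2 = 1+0+1+1+0+0+1+0+0+1+0 mod 2 = 1
  c[2] = d·G[:,2] = (11111010110)·(10000000000) mod 2 = 1+0+0+0+0+0+0+0+0+0+0 mod 2 = 1
  c[3] = d·G[:,3] = (11111010110)·(01110001111) mod 2 = 0+1+1+1+0+0+0+0+1+1+0 mod 2 = 1
  c[4] = d·G[:,4] = (11111010110)·(01000000000) mod 2 = 0+1+0+0+0+0+0+0+0+0+0 mod 2 = 1
  c[5] = d·G[:,5] = (11111010110)·(00100000000) mod 2 = 0+0+1+0+0+0+0+0+0+0+0 mod 2 = 1
  c[6] = d·G[:,6] = (11111010110)·(00010000000) mod 2 = 0+0+0+1+0+0+0+0+0+0+0 mod 2 = 1
  c[7] = d·G[:,7] = (11111010110)·(00001111111) mod 2 = 0+0+0+0+1+0+1+0+1+1+0 mod 2 = 0
  c[8] = d·G[:,8] = (11111010110)·(00001000000) mod 2 = 0+0+0+0+1+0+0+0+0+0+0 mod 2 = 1
  c[9] = d·G[:,9] = (11111010110)·(00000100000) mod 2 = 0+0+0+0+0+0+0+0+0+0+0 mod 2 = 0
  c[10] = d·G[:,10] = (11111010110)·(00000010000) mod 2 = 0+0+0+0+0+0+1+0+0+0+0 mod 2 = 1
  c[11] = d·G[:,11] = (11111010110)·(00000001000) mod 2 = 0+0+0+0+0+0+0+0+0+0+0 mod 2 = 0
  c[12] = d·G[:,12] = (11111010110)·(00000000100) mod 2 = 0+0+0+0+0+0+0+0+1+0+0 mod 2 = 1
  c[13] = d·G[:,13] = (11111010110)·(00000000010) mod 2 = 0+0+0+0+0+0+0+0+0+1+0 mod 2 = 1
  c[14] = d·G[:,14] = (11111010110)·(00000000001) mod 2 = 0+0+0+0+0+0+0+0+0+0+0 mod 2 = 0
Codeword = 011111101010110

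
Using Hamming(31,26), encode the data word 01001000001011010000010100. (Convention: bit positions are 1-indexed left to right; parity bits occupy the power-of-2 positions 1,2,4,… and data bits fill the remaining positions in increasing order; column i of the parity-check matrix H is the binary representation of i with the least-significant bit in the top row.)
Codeword c = d · G (mod 2), d = 01001000001011010000010100:
  c[0] = d·G[:,0] = (01001000001011010000010100)·(11011010101101010101010101) mod 2 = 0+1+0+0+1+0+0+0+0+0+1+0+0+1+0+1+0+0+0+0+0+1+0+1+0+0 mod 2 = 1
  c[1] = d·G[:,1] = (01001000001011010000010100)·(10110110011011001100110011) mod 2 = 0+0+0+0+0+0+0+0+0+0+1+0+1+1+0+0+0+0+0+0+0+1+0+0+0+0 mod 2 = 0
  c[2] = d·G[:,2] = (01001000001011010000010100)·(10000000000000000000000000) mod 2 = 0+0+0+0+0+0+0+0+0+0+0+0+0+0+0+0+0+0+0+0+0+0+0+0+0+0 mod 2 = 0
  c[3] = d·G[:,3] = (01001000001011010000010100)·(01110001111000111100001111) mod 2 = 0+1+0+0+0+0+0+0+0+0+1+0+0+0+0+1+0+0+0+0+0+0+0+1+0+0 mod 2 = 0
  c[4] = d·G[:,4] = (01001000001011010000010100)·(01000000000000000000000000) mod 2 = 0+1+0+0+0+0+0+0+0+0+0+0+0+0+0+0+0+0+0+0+0+0+0+0+0+0 mod 2 = 1
  c[5] = d·G[:,5] = (01001000001011010000010100)·(00100000000000000000000000) mod 2 = 0+0+0+0+0+0+0+0+0+0+0+0+0+0+0+0+0+0+0+0+0+0+0+0+0+0 mod 2 = 0
  c[6] = d·G[:,6] = (01001000001011010000010100)·(00010000000000000000000000) mod 2 = 0+0+0+0+0+0+0+0+0+0+0+0+0+0+0+0+0+0+0+0+0+0+0+0+0+0 mod 2 = 0
  c[7] = d·G[:,7] = (01001000001011010000010100)·(00001111111000000011111111) mod 2 = 0+0+0+0+1+0+0+0+0+0+1+0+0+0+0+0+0+0+0+0+0+1+0+1+0+0 mod 2 = 0
  c[8] = d·G[:,8] = (01001000001011010000010100)·(00001000000000000000000000) mod 2 = 0+0+0+0+1+0+0+0+0+0+0+0+0+0+0+0+0+0+0+0+0+0+0+0+0+0 mod 2 = 1
  c[9] = d·G[:,9] = (01001000001011010000010100)·(00000100000000000000000000) mod 2 = 0+0+0+0+0+0+0+0+0+0+0+0+0+0+0+0+0+0+0+0+0+0+0+0+0+0 mod 2 = 0
  c[10] = d·G[:,10] = (01001000001011010000010100)·(00000010000000000000000000) mod 2 = 0+0+0+0+0+0+0+0+0+0+0+0+0+0+0+0+0+0+0+0+0+0+0+0+0+0 mod 2 = 0
  c[11] = d·G[:,11] = (01001000001011010000010100)·(00000001000000000000000000) mod 2 = 0+0+0+0+0+0+0+0+0+0+0+0+0+0+0+0+0+0+0+0+0+0+0+0+0+0 mod 2 = 0
  c[12] = d·G[:,12] = (01001000001011010000010100)·(00000000100000000000000000) mod 2 = 0+0+0+0+0+0+0+0+0+0+0+0+0+0+0+0+0+0+0+0+0+0+0+0+0+0 mod 2 = 0
  c[13] = d·G[:,13] = (01001000001011010000010100)·(00000000010000000000000000) mod 2 = 0+0+0+0+0+0+0+0+0+0+0+0+0+0+0+0+0+0+0+0+0+0+0+0+0+0 mod 2 = 0
  c[14] = d·G[:,14] = (01001000001011010000010100)·(00000000001000000000000000) mod 2 = 0+0+0+0+0+0+0+0+0+0+1+0+0+0+0+0+0+0+0+0+0+0+0+0+0+0 mod 2 = 1
  c[15] = d·G[:,15] = (01001000001011010000010100)·(00000000000111111111111111) mod 2 = 0+0+0+0+0+0+0+0+0+0+0+0+1+1+0+1+0+0+0+0+0+1+0+1+0+0 mod 2 = 1
  c[16] = d·G[:,16] = (01001000001011010000010100)·(00000000000100000000000000) mod 2 = 0+0+0+0+0+0+0+0+0+0+0+0+0+0+0+0+0+0+0+0+0+0+0+0+0+0 mod 2 = 0
  c[17] = d·G[:,17] = (01001000001011010000010100)·(00000000000010000000000000) mod 2 = 0+0+0+0+0+0+0+0+0+0+0+0+1+0+0+0+0+0+0+0+0+0+0+0+0+0 mod 2 = 1
  c[18] = d·G[:,18] = (01001000001011010000010100)·(00000000000001000000000000) mod 2 = 0+0+0+0+0+0+0+0+0+0+0+0+0+1+0+0+0+0+0+0+0+0+0+0+0+0 mod 2 = 1
  c[19] = d·G[:,19] = (01001000001011010000010100)·(00000000000000100000000000) mod 2 = 0+0+0+0+0+0+0+0+0+0+0+0+0+0+0+0+0+0+0+0+0+0+0+0+0+0 mod 2 = 0
  c[20] = d·G[:,20] = (01001000001011010000010100)·(00000000000000010000000000) mod 2 = 0+0+0+0+0+0+0+0+0+0+0+0+0+0+0+1+0+0+0+0+0+0+0+0+0+0 mod 2 = 1
  c[21] = d·G[:,21] = (01001000001011010000010100)·(00000000000000001000000000) mod 2 = 0+0+0+0+0+0+0+0+0+0+0+0+0+0+0+0+0+0+0+0+0+0+0+0+0+0 mod 2 = 0
  c[22] = d·G[:,22] = (01001000001011010000010100)·(00000000000000000100000000) mod 2 = 0+0+0+0+0+0+0+0+0+0+0+0+0+0+0+0+0+0+0+0+0+0+0+0+0+0 mod 2 = 0
  c[23] = d·G[:,23] = (01001000001011010000010100)·(00000000000000000010000000) mod 2 = 0+0+0+0+0+0+0+0+0+0+0+0+0+0+0+0+0+0+0+0+0+0+0+0+0+0 mod 2 = 0
  c[24] = d·G[:,24] = (01001000001011010000010100)·(00000000000000000001000000) mod 2 = 0+0+0+0+0+0+0+0+0+0+0+0+0+0+0+0+0+0+0+0+0+0+0+0+0+0 mod 2 = 0
  c[25] = d·G[:,25] = (01001000001011010000010100)·(00000000000000000000100000) mod 2 = 0+0+0+0+0+0+0+0+0+0+0+0+0+0+0+0+0+0+0+0+0+0+0+0+0+0 mod 2 = 0
  c[26] = d·G[:,26] = (01001000001011010000010100)·(00000000000000000000010000) mod 2 = 0+0+0+0+0+0+0+0+0+0+0+0+0+0+0+0+0+0+0+0+0+1+0+0+0+0 mod 2 = 1
  c[27] = d·G[:,27] = (01001000001011010000010100)·(00000000000000000000001000) mod 2 = 0+0+0+0+0+0+0+0+0+0+0+0+0+0+0+0+0+0+0+0+0+0+0+0+0+0 mod 2 = 0
  c[28] = d·G[:,28] = (01001000001011010000010100)·(00000000000000000000000100) mod 2 = 0+0+0+0+0+0+0+0+0+0+0+0+0+0+0+0+0+0+0+0+0+0+0+1+0+0 mod 2 = 1
  c[29] = d·G[:,29] = (01001000001011010000010100)·(00000000000000000000000010) mod 2 = 0+0+0+0+0+0+0+0+0+0+0+0+0+0+0+0+0+0+0+0+0+0+0+0+0+0 mod 2 = 0
  c[30] = d·G[:,30] = (01001000001011010000010100)·(00000000000000000000000001) mod 2 = 0+0+0+0+0+0+0+0+0+0+0+0+0+0+0+0+0+0+0+0+0+0+0+0+0+0 mod 2 = 0
Codeword = 1000100010000011011010000010100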